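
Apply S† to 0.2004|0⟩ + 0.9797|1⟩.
0.2004|0⟩ - 0.9797i|1⟩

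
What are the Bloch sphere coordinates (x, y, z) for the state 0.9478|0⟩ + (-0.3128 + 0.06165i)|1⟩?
(-0.5929, 0.1169, 0.7967)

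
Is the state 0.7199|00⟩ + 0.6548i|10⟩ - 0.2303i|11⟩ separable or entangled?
Entangled

Writing the state as a|00⟩ + b|01⟩ + c|10⟩ + d|11⟩, it is a product state iff ad − bc = 0.
Here (a, b, c, d) = (0.7199, 0, 0.6548i, -0.2303i): ad − bc = (0.7199)(-0.2303i) − (0)(0.6548i) = -0.1658i ≠ 0, so the state is entangled.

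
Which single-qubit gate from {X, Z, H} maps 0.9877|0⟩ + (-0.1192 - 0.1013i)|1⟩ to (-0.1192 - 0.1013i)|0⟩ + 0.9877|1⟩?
X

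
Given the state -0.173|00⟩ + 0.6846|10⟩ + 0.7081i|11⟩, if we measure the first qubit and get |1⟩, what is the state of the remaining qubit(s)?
0.6951|0⟩ + 0.7189i|1⟩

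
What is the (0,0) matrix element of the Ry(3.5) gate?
-0.1782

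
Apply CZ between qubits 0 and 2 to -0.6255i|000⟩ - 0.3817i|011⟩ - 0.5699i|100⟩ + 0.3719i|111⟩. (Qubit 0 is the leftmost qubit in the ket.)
-0.6255i|000⟩ - 0.3817i|011⟩ - 0.5699i|100⟩ - 0.3719i|111⟩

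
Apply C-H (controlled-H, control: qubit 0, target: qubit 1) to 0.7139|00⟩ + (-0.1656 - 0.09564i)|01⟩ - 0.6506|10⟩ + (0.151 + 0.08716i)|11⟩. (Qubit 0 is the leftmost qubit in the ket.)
0.7139|00⟩ + (-0.1656 - 0.09564i)|01⟩ + (-0.3533 + 0.06163i)|10⟩ + (-0.5668 - 0.06163i)|11⟩

C-H leaves the control-|0⟩ kets |00⟩, |01⟩ unchanged and applies H to qubit 1 on the control-|1⟩ pair (|10⟩, |11⟩).
H = [[1/√2, 1/√2], [1/√2, -1/√2]].
With a = amp(|10⟩) = -0.6506 and b = amp(|11⟩) = (0.151 + 0.08716i):
new amp(|10⟩) = (1/√2)·a + (1/√2)·b = (-0.3533 + 0.06163i)
new amp(|11⟩) = (1/√2)·a + (-1/√2)·b = (-0.5668 - 0.06163i)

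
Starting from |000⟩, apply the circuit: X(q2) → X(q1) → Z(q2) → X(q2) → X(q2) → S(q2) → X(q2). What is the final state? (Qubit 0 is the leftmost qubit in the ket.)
-i|010⟩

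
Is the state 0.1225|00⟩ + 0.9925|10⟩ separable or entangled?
Separable

Writing the state as a|00⟩ + b|01⟩ + c|10⟩ + d|11⟩, it is a product state iff ad − bc = 0.
Here (a, b, c, d) = (0.1225, 0, 0.9925, 0): ad − bc = (0.1225)(0) − (0)(0.9925) = 0, so the state is separable.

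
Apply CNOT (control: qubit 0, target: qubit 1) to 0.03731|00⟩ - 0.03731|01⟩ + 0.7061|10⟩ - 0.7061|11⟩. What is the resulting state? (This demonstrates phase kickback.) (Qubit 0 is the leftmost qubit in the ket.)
0.03731|00⟩ - 0.03731|01⟩ - 0.7061|10⟩ + 0.7061|11⟩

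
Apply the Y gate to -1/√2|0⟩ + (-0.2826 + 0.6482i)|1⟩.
(0.6482 + 0.2826i)|0⟩ - (1/√2)i|1⟩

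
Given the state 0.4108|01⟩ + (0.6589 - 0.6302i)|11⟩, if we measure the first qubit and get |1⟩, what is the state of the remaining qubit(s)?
(0.7227 - 0.6912i)|1⟩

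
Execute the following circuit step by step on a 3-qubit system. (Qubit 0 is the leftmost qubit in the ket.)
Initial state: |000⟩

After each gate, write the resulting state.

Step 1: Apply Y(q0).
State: i|100⟩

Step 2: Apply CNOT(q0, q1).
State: i|110⟩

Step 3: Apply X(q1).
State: i|100⟩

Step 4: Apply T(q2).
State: i|100⟩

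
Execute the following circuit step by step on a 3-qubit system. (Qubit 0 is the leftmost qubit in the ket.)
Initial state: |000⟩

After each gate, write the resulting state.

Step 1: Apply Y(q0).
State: i|100⟩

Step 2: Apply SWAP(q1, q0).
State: i|010⟩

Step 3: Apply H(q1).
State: (1/√2)i|000⟩ - (1/√2)i|010⟩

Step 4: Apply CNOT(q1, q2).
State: (1/√2)i|000⟩ - (1/√2)i|011⟩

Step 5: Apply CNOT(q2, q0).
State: (1/√2)i|000⟩ - (1/√2)i|111⟩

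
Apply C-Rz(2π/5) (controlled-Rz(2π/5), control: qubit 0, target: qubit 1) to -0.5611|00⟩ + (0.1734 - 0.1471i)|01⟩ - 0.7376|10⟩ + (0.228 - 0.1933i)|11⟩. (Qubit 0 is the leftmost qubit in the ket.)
-0.5611|00⟩ + (0.1734 - 0.1471i)|01⟩ + (-0.5967 + 0.4336i)|10⟩ + (0.2981 - 0.02237i)|11⟩

C-Rz(2π/5) leaves the control-|0⟩ kets |00⟩, |01⟩ unchanged and applies Rz(2π/5) to qubit 1 on the control-|1⟩ pair (|10⟩, |11⟩).
Rz(2π/5) = [[e^(−iθ/2), 0], [0, e^(iθ/2)]] with e^(±iθ/2) = cos(θ/2) ± i·sin(θ/2); θ = 2π/5, cos(θ/2) ≈ 0.809017, sin(θ/2) ≈ 0.587785.
With a = amp(|10⟩) = -0.7376 and b = amp(|11⟩) = (0.228 - 0.1933i):
new amp(|10⟩) = (0.809017 - 0.587785i)·a = (-0.5967 + 0.4336i)
new amp(|11⟩) = (0.809017 + 0.587785i)·b = (0.2981 - 0.02237i)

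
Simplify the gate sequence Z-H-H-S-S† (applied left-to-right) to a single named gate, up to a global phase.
Z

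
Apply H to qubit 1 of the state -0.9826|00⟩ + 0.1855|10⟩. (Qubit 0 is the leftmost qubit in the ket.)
-0.6948|00⟩ - 0.6948|01⟩ + 0.1312|10⟩ + 0.1312|11⟩

H on qubit 1 mixes each pair of kets that differ only in qubit 1: amplitudes (a, b) of (|…0…⟩, |…1…⟩) become ((a + b)/√2, (a − b)/√2). Kets absent from the input have amplitude 0.
(|00⟩, |01⟩): (a, b) = (-0.9826, 0) → (-0.6948, -0.6948)
(|10⟩, |11⟩): (a, b) = (0.1855, 0) → (0.1312, 0.1312)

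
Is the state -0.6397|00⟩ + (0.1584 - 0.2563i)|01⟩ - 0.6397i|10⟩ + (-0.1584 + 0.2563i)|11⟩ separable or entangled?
Entangled

Writing the state as a|00⟩ + b|01⟩ + c|10⟩ + d|11⟩, it is a product state iff ad − bc = 0.
Here (a, b, c, d) = (-0.6397, (0.1584 - 0.2563i), -0.6397i, (-0.1584 + 0.2563i)): ad − bc = (-0.6397)(-0.1584 + 0.2563i) − (0.1584 - 0.2563i)(-0.6397i) = (0.2653 - 0.06263i) ≠ 0, so the state is entangled.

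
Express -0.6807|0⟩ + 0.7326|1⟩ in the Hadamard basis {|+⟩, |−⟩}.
0.0367|+⟩ - 0.9994|−⟩

With |ψ⟩ = α|0⟩ + β|1⟩, the Hadamard-basis coefficients are ⟨+|ψ⟩ = (α + β)/√2 and ⟨−|ψ⟩ = (α − β)/√2.
Here α = -0.6807, β = 0.7326: (α + β)/√2 = 0.0367, (α − β)/√2 = -0.9994.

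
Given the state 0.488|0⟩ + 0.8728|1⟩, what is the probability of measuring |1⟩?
0.7618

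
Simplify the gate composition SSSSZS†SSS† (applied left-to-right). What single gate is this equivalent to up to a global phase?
Z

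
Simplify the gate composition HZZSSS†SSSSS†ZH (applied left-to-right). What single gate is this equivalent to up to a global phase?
X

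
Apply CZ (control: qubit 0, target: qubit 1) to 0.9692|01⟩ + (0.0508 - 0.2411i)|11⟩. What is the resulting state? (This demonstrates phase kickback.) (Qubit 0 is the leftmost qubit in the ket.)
0.9692|01⟩ + (-0.0508 + 0.2411i)|11⟩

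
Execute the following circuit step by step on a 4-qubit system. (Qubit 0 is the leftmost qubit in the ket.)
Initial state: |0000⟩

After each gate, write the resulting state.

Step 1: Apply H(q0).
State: 1/√2|0000⟩ + 1/√2|1000⟩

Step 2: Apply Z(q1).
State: 1/√2|0000⟩ + 1/√2|1000⟩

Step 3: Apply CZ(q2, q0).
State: 1/√2|0000⟩ + 1/√2|1000⟩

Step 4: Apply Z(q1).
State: 1/√2|0000⟩ + 1/√2|1000⟩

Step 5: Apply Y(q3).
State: (1/√2)i|0001⟩ + (1/√2)i|1001⟩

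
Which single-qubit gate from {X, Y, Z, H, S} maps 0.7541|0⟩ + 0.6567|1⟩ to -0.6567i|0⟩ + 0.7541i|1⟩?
Y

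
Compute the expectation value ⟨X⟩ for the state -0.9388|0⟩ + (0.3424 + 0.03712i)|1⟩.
-0.6429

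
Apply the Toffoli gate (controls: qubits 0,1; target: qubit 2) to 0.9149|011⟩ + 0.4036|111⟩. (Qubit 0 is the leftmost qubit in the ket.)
0.9149|011⟩ + 0.4036|110⟩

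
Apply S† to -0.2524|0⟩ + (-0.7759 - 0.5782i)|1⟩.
-0.2524|0⟩ + (-0.5782 + 0.7759i)|1⟩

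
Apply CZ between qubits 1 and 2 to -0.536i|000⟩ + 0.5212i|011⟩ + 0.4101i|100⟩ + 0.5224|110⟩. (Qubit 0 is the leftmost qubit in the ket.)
-0.536i|000⟩ - 0.5212i|011⟩ + 0.4101i|100⟩ + 0.5224|110⟩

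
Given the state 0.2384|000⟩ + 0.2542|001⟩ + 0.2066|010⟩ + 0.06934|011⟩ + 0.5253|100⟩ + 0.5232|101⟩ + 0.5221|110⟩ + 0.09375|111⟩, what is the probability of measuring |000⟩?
0.05683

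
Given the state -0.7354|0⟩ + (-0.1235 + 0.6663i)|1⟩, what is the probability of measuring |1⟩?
0.4592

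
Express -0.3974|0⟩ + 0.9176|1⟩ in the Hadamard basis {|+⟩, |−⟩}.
0.3678|+⟩ - 0.9298|−⟩

With |ψ⟩ = α|0⟩ + β|1⟩, the Hadamard-basis coefficients are ⟨+|ψ⟩ = (α + β)/√2 and ⟨−|ψ⟩ = (α − β)/√2.
Here α = -0.3974, β = 0.9176: (α + β)/√2 = 0.3678, (α − β)/√2 = -0.9298.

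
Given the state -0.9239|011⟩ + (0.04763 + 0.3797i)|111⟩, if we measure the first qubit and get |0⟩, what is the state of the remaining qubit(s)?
-|11⟩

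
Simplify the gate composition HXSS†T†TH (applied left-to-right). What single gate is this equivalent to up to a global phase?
Z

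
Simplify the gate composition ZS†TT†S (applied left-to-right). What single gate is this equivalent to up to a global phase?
Z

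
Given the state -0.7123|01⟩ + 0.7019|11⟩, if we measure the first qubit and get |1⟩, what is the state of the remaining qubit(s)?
|1⟩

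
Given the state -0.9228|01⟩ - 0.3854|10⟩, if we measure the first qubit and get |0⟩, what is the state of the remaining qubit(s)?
-|1⟩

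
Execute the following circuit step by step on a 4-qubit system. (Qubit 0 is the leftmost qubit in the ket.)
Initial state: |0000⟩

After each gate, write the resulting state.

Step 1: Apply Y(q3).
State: i|0001⟩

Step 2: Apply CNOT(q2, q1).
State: i|0001⟩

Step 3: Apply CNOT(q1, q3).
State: i|0001⟩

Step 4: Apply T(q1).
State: i|0001⟩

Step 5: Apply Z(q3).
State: -i|0001⟩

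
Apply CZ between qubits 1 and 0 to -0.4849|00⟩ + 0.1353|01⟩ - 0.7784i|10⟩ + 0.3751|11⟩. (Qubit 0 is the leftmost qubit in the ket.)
-0.4849|00⟩ + 0.1353|01⟩ - 0.7784i|10⟩ - 0.3751|11⟩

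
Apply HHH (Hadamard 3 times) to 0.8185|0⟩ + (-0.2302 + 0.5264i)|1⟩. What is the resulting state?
(0.416 + 0.3722i)|0⟩ + (0.7415 - 0.3722i)|1⟩

H² = I, so H^3 = H: a single Hadamard. With (a, b) = (0.8185, (-0.2302 + 0.5264i)), H gives ((a + b)/√2, (a − b)/√2) = ((0.416 + 0.3722i), (0.7415 - 0.3722i)).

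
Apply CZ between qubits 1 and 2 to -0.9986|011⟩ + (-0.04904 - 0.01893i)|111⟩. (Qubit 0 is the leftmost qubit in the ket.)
0.9986|011⟩ + (0.04904 + 0.01893i)|111⟩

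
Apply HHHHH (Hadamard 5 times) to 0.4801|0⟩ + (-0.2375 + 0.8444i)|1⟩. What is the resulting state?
(0.1715 + 0.5971i)|0⟩ + (0.5074 - 0.5971i)|1⟩

H² = I, so H^5 = H: a single Hadamard. With (a, b) = (0.4801, (-0.2375 + 0.8444i)), H gives ((a + b)/√2, (a − b)/√2) = ((0.1715 + 0.5971i), (0.5074 - 0.5971i)).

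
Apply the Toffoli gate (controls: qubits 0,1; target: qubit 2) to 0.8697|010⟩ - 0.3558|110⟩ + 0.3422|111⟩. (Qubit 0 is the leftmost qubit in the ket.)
0.8697|010⟩ + 0.3422|110⟩ - 0.3558|111⟩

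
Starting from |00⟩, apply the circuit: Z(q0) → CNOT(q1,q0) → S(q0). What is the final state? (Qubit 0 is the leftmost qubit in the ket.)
|00⟩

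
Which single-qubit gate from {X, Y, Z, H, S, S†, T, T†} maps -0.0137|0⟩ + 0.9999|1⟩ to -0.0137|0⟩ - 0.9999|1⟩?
Z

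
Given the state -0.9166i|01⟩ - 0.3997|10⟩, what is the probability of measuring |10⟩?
0.1598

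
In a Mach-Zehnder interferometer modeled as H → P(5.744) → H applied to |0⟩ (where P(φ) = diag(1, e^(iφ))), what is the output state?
(0.9291 - 0.2567i)|0⟩ + (0.07094 + 0.2567i)|1⟩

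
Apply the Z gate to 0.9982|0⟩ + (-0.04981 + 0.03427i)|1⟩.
0.9982|0⟩ + (0.04981 - 0.03427i)|1⟩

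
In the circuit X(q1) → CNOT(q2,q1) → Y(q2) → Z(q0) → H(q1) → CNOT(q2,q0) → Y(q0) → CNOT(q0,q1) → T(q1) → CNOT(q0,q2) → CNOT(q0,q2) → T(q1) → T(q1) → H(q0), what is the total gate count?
14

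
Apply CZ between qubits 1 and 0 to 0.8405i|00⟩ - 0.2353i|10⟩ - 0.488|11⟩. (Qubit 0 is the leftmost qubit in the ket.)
0.8405i|00⟩ - 0.2353i|10⟩ + 0.488|11⟩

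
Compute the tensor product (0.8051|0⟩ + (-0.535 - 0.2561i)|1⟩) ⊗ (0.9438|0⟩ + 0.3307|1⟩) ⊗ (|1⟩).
0.7599|001⟩ + 0.2662|011⟩ + (-0.5049 - 0.2417i)|101⟩ + (-0.1769 - 0.08469i)|111⟩

amp(|b₁b₂…⟩) = product of the factor amplitudes for bits b₁, b₂, …; only kets whose every factor amplitude is nonzero survive.
|001⟩: (0.8051)(0.9438)(1) = 0.7599
|011⟩: (0.8051)(0.3307)(1) = 0.2662
|101⟩: (-0.535 - 0.2561i)(0.9438)(1) = (-0.5049 - 0.2417i)
|111⟩: (-0.535 - 0.2561i)(0.3307)(1) = (-0.1769 - 0.08469i)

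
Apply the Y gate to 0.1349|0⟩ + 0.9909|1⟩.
-0.9909i|0⟩ + 0.1349i|1⟩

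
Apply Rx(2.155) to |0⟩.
0.4735|0⟩ - 0.8808i|1⟩

Rx(2.155) = [[cos(θ/2), −i·sin(θ/2)], [−i·sin(θ/2), cos(θ/2)]]; θ = 2.155, cos(θ/2) ≈ 0.473532, sin(θ/2) ≈ 0.880777.
With a = amp(|0⟩) = 1 and b = amp(|1⟩) = 0:
new amp(|0⟩) = (0.473532)·a + (-0.880777i)·b = 0.4735
new amp(|1⟩) = (-0.880777i)·a + (0.473532)·b = -0.8808i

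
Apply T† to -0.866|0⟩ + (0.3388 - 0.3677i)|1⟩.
-0.866|0⟩ + (-0.02044 - 0.4996i)|1⟩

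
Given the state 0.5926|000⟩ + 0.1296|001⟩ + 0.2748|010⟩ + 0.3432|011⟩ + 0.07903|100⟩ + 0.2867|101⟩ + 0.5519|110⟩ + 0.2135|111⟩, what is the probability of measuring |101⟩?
0.0822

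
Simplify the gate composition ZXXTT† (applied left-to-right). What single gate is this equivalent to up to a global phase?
Z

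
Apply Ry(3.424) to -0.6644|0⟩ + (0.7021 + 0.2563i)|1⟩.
(-0.6016 - 0.2537i)|0⟩ + (-0.7566 - 0.03607i)|1⟩

Ry(3.424) = [[cos(θ/2), −sin(θ/2)], [sin(θ/2), cos(θ/2)]]; θ = 3.424, cos(θ/2) ≈ -0.140735, sin(θ/2) ≈ 0.990047.
With a = amp(|0⟩) = -0.6644 and b = amp(|1⟩) = (0.7021 + 0.2563i):
new amp(|0⟩) = (-0.140735)·a + (-0.990047)·b = (-0.6016 - 0.2537i)
new amp(|1⟩) = (0.990047)·a + (-0.140735)·b = (-0.7566 - 0.03607i)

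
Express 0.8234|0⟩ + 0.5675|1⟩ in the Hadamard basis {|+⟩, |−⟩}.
0.9835|+⟩ + 0.1809|−⟩

With |ψ⟩ = α|0⟩ + β|1⟩, the Hadamard-basis coefficients are ⟨+|ψ⟩ = (α + β)/√2 and ⟨−|ψ⟩ = (α − β)/√2.
Here α = 0.8234, β = 0.5675: (α + β)/√2 = 0.9835, (α − β)/√2 = 0.1809.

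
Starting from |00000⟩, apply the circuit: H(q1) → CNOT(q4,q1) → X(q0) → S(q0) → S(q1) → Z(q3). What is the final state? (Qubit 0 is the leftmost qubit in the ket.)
(1/√2)i|10000⟩ - 1/√2|11000⟩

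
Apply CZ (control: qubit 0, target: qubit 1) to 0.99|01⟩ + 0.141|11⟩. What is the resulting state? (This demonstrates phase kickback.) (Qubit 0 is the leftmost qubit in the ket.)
0.99|01⟩ - 0.141|11⟩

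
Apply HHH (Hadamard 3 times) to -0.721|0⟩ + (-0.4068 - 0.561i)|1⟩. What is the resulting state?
(-0.7975 - 0.3967i)|0⟩ + (-0.2222 + 0.3967i)|1⟩

H² = I, so H^3 = H: a single Hadamard. With (a, b) = (-0.721, (-0.4068 - 0.561i)), H gives ((a + b)/√2, (a − b)/√2) = ((-0.7975 - 0.3967i), (-0.2222 + 0.3967i)).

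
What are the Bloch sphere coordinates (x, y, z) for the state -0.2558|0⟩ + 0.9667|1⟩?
(-0.4946, 0, -0.8691)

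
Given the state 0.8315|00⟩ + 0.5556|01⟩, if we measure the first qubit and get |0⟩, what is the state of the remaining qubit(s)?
0.8315|0⟩ + 0.5556|1⟩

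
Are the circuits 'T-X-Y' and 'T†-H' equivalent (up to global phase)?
No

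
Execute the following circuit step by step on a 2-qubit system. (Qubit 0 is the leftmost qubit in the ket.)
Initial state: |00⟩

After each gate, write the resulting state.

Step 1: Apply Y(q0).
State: i|10⟩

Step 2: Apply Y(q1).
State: -|11⟩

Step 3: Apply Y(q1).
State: i|10⟩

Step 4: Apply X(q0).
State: i|00⟩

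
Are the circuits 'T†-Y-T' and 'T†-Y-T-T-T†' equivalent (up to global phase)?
Yes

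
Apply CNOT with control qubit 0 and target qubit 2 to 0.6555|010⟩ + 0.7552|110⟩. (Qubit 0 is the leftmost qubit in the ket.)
0.6555|010⟩ + 0.7552|111⟩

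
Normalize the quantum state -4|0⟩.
-|0⟩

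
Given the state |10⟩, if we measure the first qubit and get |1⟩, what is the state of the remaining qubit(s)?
|0⟩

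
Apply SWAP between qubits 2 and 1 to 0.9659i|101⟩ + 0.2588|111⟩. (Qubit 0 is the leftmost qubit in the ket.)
0.9659i|110⟩ + 0.2588|111⟩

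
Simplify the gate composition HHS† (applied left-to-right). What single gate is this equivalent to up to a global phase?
S†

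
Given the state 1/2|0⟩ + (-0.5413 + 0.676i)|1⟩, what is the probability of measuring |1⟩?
0.75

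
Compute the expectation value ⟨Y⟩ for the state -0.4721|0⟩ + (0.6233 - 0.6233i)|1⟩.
0.5885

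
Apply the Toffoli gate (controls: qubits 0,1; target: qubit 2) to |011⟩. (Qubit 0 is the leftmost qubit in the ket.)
|011⟩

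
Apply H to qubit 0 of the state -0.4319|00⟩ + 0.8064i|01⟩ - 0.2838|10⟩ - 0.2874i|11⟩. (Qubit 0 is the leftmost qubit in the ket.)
-0.5061|00⟩ + 0.367i|01⟩ - 0.1047|10⟩ + 0.7734i|11⟩

H on qubit 0 mixes each pair of kets that differ only in qubit 0: amplitudes (a, b) of (|…0…⟩, |…1…⟩) become ((a + b)/√2, (a − b)/√2). Kets absent from the input have amplitude 0.
(|00⟩, |10⟩): (a, b) = (-0.4319, -0.2838) → (-0.5061, -0.1047)
(|01⟩, |11⟩): (a, b) = (0.8064i, -0.2874i) → (0.367i, 0.7734i)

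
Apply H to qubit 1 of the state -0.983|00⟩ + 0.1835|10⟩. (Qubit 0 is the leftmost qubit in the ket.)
-0.6951|00⟩ - 0.6951|01⟩ + 0.1298|10⟩ + 0.1298|11⟩

H on qubit 1 mixes each pair of kets that differ only in qubit 1: amplitudes (a, b) of (|…0…⟩, |…1…⟩) become ((a + b)/√2, (a − b)/√2). Kets absent from the input have amplitude 0.
(|00⟩, |01⟩): (a, b) = (-0.983, 0) → (-0.6951, -0.6951)
(|10⟩, |11⟩): (a, b) = (0.1835, 0) → (0.1298, 0.1298)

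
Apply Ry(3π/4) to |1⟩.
-0.9239|0⟩ + 0.3827|1⟩

Ry(3π/4) = [[cos(θ/2), −sin(θ/2)], [sin(θ/2), cos(θ/2)]]; θ = 3π/4, cos(θ/2) ≈ 0.382683, sin(θ/2) ≈ 0.92388.
With a = amp(|0⟩) = 0 and b = amp(|1⟩) = 1:
new amp(|0⟩) = (0.382683)·a + (-0.92388)·b = -0.9239
new amp(|1⟩) = (0.92388)·a + (0.382683)·b = 0.3827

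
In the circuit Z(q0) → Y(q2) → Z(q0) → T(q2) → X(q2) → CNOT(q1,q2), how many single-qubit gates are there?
5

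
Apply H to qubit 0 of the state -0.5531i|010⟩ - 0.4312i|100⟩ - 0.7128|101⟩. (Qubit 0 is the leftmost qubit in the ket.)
-0.3049i|000⟩ - 0.504|001⟩ - 0.3911i|010⟩ + 0.3049i|100⟩ + 0.504|101⟩ - 0.3911i|110⟩

H on qubit 0 mixes each pair of kets that differ only in qubit 0: amplitudes (a, b) of (|…0…⟩, |…1…⟩) become ((a + b)/√2, (a − b)/√2). Kets absent from the input have amplitude 0.
(|000⟩, |100⟩): (a, b) = (0, -0.4312i) → (-0.3049i, 0.3049i)
(|001⟩, |101⟩): (a, b) = (0, -0.7128) → (-0.504, 0.504)
(|010⟩, |110⟩): (a, b) = (-0.5531i, 0) → (-0.3911i, -0.3911i)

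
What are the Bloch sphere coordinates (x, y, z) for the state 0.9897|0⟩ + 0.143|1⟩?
(0.2831, 0, 0.9591)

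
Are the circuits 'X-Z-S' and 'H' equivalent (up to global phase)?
No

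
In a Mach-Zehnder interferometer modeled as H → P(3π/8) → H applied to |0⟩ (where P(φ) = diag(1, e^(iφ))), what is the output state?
(0.6913 + 0.4619i)|0⟩ + (0.3087 - 0.4619i)|1⟩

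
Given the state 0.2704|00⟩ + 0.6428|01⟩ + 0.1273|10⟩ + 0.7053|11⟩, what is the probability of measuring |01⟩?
0.4132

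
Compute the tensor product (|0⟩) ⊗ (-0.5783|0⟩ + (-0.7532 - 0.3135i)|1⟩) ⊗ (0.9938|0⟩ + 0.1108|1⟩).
-0.5747|000⟩ - 0.06408|001⟩ + (-0.7485 - 0.3116i)|010⟩ + (-0.08345 - 0.03474i)|011⟩

amp(|b₁b₂…⟩) = product of the factor amplitudes for bits b₁, b₂, …; only kets whose every factor amplitude is nonzero survive.
|000⟩: (1)(-0.5783)(0.9938) = -0.5747
|001⟩: (1)(-0.5783)(0.1108) = -0.06408
|010⟩: (1)(-0.7532 - 0.3135i)(0.9938) = (-0.7485 - 0.3116i)
|011⟩: (1)(-0.7532 - 0.3135i)(0.1108) = (-0.08345 - 0.03474i)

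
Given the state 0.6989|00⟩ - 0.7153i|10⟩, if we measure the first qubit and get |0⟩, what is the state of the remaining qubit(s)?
|0⟩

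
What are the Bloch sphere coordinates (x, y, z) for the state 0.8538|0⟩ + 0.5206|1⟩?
(0.889, 0, 0.458)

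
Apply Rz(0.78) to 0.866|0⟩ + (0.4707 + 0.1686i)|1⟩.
(0.801 - 0.3292i)|0⟩ + (0.3713 + 0.3349i)|1⟩

Rz(0.78) = [[e^(−iθ/2), 0], [0, e^(iθ/2)]] with e^(±iθ/2) = cos(θ/2) ± i·sin(θ/2); θ = 0.78, cos(θ/2) ≈ 0.924909, sin(θ/2) ≈ 0.380188.
With a = amp(|0⟩) = 0.866 and b = amp(|1⟩) = (0.4707 + 0.1686i):
new amp(|0⟩) = (0.924909 - 0.380188i)·a = (0.801 - 0.3292i)
new amp(|1⟩) = (0.924909 + 0.380188i)·b = (0.3713 + 0.3349i)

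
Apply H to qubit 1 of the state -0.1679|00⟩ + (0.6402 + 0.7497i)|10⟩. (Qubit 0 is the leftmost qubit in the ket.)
-0.1187|00⟩ - 0.1187|01⟩ + (0.4527 + 0.5301i)|10⟩ + (0.4527 + 0.5301i)|11⟩

H on qubit 1 mixes each pair of kets that differ only in qubit 1: amplitudes (a, b) of (|…0…⟩, |…1…⟩) become ((a + b)/√2, (a − b)/√2). Kets absent from the input have amplitude 0.
(|00⟩, |01⟩): (a, b) = (-0.1679, 0) → (-0.1187, -0.1187)
(|10⟩, |11⟩): (a, b) = ((0.6402 + 0.7497i), 0) → ((0.4527 + 0.5301i), (0.4527 + 0.5301i))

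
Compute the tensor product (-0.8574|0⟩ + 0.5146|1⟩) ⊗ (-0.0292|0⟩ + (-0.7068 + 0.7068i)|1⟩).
0.02504|00⟩ + (0.606 - 0.606i)|01⟩ - 0.01503|10⟩ + (-0.3637 + 0.3637i)|11⟩

amp(|b₁b₂…⟩) = product of the factor amplitudes for bits b₁, b₂, …; only kets whose every factor amplitude is nonzero survive.
|00⟩: (-0.8574)(-0.0292) = 0.02504
|01⟩: (-0.8574)(-0.7068 + 0.7068i) = (0.606 - 0.606i)
|10⟩: (0.5146)(-0.0292) = -0.01503
|11⟩: (0.5146)(-0.7068 + 0.7068i) = (-0.3637 + 0.3637i)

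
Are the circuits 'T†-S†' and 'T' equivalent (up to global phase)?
No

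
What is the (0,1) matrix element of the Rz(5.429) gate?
0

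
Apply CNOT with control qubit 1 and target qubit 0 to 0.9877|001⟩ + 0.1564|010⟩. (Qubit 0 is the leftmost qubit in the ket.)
0.9877|001⟩ + 0.1564|110⟩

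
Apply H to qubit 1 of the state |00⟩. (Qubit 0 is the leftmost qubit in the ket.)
1/√2|00⟩ + 1/√2|01⟩

H on qubit 1 mixes each pair of kets that differ only in qubit 1: amplitudes (a, b) of (|…0…⟩, |…1…⟩) become ((a + b)/√2, (a − b)/√2). Kets absent from the input have amplitude 0.
(|00⟩, |01⟩): (a, b) = (1, 0) → (1/√2, 1/√2)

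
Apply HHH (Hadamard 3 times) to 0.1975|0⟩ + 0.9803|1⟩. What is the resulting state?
0.8328|0⟩ - 0.5535|1⟩

H² = I, so H^3 = H: a single Hadamard. With (a, b) = (0.1975, 0.9803), H gives ((a + b)/√2, (a − b)/√2) = (0.8328, -0.5535).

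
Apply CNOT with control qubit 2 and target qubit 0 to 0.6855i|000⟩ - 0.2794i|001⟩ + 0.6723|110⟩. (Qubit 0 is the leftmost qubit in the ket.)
0.6855i|000⟩ - 0.2794i|101⟩ + 0.6723|110⟩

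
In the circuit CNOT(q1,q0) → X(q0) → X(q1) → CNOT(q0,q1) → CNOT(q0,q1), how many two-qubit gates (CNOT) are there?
3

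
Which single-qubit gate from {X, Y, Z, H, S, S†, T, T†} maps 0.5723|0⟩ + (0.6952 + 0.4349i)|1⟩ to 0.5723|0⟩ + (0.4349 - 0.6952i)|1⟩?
S†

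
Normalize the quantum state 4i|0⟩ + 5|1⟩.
0.6247i|0⟩ + 0.7809|1⟩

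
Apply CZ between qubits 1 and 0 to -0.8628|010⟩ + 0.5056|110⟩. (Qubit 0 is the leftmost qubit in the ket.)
-0.8628|010⟩ - 0.5056|110⟩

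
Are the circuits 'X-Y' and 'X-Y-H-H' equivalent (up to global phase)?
Yes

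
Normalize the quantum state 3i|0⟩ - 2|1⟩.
0.8321i|0⟩ - 0.5547|1⟩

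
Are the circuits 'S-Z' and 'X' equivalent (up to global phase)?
No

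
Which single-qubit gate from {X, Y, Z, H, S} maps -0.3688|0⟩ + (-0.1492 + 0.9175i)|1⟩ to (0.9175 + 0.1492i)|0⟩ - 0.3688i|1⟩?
Y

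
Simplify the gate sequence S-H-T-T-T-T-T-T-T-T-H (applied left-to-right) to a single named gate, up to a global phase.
S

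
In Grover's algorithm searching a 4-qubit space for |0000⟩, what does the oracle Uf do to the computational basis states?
Uf|x⟩ = -|x⟩ if x = 0000, else |x⟩ (phase flip on target)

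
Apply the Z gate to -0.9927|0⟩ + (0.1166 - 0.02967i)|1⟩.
-0.9927|0⟩ + (-0.1166 + 0.02967i)|1⟩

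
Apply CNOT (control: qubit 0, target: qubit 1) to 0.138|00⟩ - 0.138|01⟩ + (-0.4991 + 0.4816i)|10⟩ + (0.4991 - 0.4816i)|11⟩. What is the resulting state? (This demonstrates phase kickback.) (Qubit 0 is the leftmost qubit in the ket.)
0.138|00⟩ - 0.138|01⟩ + (0.4991 - 0.4816i)|10⟩ + (-0.4991 + 0.4816i)|11⟩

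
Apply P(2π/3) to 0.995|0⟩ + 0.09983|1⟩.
0.995|0⟩ + (-0.04992 + 0.08646i)|1⟩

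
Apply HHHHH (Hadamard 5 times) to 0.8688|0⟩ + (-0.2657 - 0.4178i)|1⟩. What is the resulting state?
(0.4265 - 0.2954i)|0⟩ + (0.8022 + 0.2954i)|1⟩

H² = I, so H^5 = H: a single Hadamard. With (a, b) = (0.8688, (-0.2657 - 0.4178i)), H gives ((a + b)/√2, (a − b)/√2) = ((0.4265 - 0.2954i), (0.8022 + 0.2954i)).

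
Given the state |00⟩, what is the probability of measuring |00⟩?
1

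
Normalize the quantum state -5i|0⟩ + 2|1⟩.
-0.9285i|0⟩ + 0.3714|1⟩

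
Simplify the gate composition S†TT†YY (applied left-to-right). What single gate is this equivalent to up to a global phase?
S†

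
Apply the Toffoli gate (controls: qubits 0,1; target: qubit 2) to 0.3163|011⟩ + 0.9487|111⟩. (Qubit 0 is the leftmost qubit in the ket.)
0.3163|011⟩ + 0.9487|110⟩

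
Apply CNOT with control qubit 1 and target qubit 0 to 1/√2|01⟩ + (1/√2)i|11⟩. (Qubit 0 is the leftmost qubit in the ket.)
(1/√2)i|01⟩ + 1/√2|11⟩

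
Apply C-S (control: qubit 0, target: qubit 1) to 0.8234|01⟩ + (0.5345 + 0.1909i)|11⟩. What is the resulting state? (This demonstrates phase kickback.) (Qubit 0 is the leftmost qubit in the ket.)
0.8234|01⟩ + (-0.1909 + 0.5345i)|11⟩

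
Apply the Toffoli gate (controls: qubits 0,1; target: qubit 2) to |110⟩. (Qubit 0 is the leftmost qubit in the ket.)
|111⟩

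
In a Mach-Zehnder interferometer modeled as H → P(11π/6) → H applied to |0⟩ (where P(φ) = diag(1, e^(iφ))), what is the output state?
(0.933 - 0.25i)|0⟩ + (0.06699 + 0.25i)|1⟩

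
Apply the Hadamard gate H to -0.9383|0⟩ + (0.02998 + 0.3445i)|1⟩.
(-0.6423 + 0.2436i)|0⟩ + (-0.6847 - 0.2436i)|1⟩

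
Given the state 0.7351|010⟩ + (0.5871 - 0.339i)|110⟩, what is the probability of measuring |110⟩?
0.4596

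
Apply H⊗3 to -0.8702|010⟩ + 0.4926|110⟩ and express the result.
-0.1335|000⟩ - 0.1335|001⟩ + 0.1335|010⟩ + 0.1335|011⟩ - 0.4818|100⟩ - 0.4818|101⟩ + 0.4818|110⟩ + 0.4818|111⟩

H⊗3 gives amp(|y⟩) = (1/2√2) Σ_x (−1)^(x·y) amp(|x⟩), where x·y is the number of positions in which both x and y have a 1.
|000⟩: (-0.8702 + 0.4926)/(2√2) = -0.1335
|001⟩: (-0.8702 + 0.4926)/(2√2) = -0.1335
|010⟩: (0.8702 - 0.4926)/(2√2) = 0.1335
|011⟩: (0.8702 - 0.4926)/(2√2) = 0.1335
|100⟩: (-0.8702 - 0.4926)/(2√2) = -0.4818
|101⟩: (-0.8702 - 0.4926)/(2√2) = -0.4818
|110⟩: (0.8702 + 0.4926)/(2√2) = 0.4818
|111⟩: (0.8702 + 0.4926)/(2√2) = 0.4818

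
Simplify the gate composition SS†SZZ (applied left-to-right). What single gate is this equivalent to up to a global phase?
S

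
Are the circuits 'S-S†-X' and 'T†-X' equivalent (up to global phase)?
No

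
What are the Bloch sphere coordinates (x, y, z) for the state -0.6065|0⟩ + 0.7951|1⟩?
(-0.9645, 0, -0.2643)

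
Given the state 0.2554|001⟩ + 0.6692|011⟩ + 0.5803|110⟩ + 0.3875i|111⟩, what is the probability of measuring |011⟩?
0.4478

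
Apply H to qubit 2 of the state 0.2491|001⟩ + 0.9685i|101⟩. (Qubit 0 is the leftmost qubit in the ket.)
0.1761|000⟩ - 0.1761|001⟩ + 0.6848i|100⟩ - 0.6848i|101⟩

H on qubit 2 mixes each pair of kets that differ only in qubit 2: amplitudes (a, b) of (|…0…⟩, |…1…⟩) become ((a + b)/√2, (a − b)/√2). Kets absent from the input have amplitude 0.
(|000⟩, |001⟩): (a, b) = (0, 0.2491) → (0.1761, -0.1761)
(|100⟩, |101⟩): (a, b) = (0, 0.9685i) → (0.6848i, -0.6848i)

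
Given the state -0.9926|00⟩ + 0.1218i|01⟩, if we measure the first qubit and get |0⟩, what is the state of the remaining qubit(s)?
-0.9926|0⟩ + 0.1218i|1⟩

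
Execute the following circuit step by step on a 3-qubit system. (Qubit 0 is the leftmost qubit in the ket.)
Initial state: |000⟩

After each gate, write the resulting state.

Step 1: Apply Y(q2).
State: i|001⟩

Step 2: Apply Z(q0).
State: i|001⟩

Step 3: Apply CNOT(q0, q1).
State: i|001⟩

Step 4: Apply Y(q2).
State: |000⟩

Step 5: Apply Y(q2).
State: i|001⟩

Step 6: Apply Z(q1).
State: i|001⟩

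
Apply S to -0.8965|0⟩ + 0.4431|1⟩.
-0.8965|0⟩ + 0.4431i|1⟩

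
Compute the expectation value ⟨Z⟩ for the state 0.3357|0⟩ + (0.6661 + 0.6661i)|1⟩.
-0.7747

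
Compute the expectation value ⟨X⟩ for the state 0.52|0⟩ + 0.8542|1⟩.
0.8884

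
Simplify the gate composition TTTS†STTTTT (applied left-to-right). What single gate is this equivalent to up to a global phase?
I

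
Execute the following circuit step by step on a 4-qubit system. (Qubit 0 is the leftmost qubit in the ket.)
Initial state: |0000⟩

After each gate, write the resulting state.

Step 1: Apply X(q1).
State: |0100⟩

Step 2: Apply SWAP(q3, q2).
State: |0100⟩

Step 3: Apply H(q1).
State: 1/√2|0000⟩ - 1/√2|0100⟩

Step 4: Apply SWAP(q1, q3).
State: 1/√2|0000⟩ - 1/√2|0001⟩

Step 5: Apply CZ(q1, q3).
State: 1/√2|0000⟩ - 1/√2|0001⟩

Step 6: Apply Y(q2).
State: (1/√2)i|0010⟩ - (1/√2)i|0011⟩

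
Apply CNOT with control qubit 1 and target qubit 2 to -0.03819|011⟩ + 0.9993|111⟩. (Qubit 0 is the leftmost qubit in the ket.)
-0.03819|010⟩ + 0.9993|110⟩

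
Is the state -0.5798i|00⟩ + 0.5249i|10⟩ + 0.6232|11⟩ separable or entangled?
Entangled

Writing the state as a|00⟩ + b|01⟩ + c|10⟩ + d|11⟩, it is a product state iff ad − bc = 0.
Here (a, b, c, d) = (-0.5798i, 0, 0.5249i, 0.6232): ad − bc = (-0.5798i)(0.6232) − (0)(0.5249i) = -0.3613i ≠ 0, so the state is entangled.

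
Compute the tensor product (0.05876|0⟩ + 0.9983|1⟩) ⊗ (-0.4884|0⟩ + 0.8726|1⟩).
-0.0287|00⟩ + 0.05127|01⟩ - 0.4876|10⟩ + 0.8711|11⟩

amp(|b₁b₂…⟩) = product of the factor amplitudes for bits b₁, b₂, …; only kets whose every factor amplitude is nonzero survive.
|00⟩: (0.05876)(-0.4884) = -0.0287
|01⟩: (0.05876)(0.8726) = 0.05127
|10⟩: (0.9983)(-0.4884) = -0.4876
|11⟩: (0.9983)(0.8726) = 0.8711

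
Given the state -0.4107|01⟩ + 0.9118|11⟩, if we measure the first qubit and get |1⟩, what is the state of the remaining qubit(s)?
|1⟩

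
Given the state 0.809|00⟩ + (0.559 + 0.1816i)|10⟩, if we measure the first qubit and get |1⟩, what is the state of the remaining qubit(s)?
(0.9511 + 0.309i)|0⟩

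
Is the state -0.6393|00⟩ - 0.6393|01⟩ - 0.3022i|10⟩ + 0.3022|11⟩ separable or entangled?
Entangled

Writing the state as a|00⟩ + b|01⟩ + c|10⟩ + d|11⟩, it is a product state iff ad − bc = 0.
Here (a, b, c, d) = (-0.6393, -0.6393, -0.3022i, 0.3022): ad − bc = (-0.6393)(0.3022) − (-0.6393)(-0.3022i) = (-0.1932 - 0.1932i) ≠ 0, so the state is entangled.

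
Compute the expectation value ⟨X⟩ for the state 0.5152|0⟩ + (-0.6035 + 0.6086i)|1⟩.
-0.6218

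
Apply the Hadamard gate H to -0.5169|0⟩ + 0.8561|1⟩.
0.2399|0⟩ - 0.9709|1⟩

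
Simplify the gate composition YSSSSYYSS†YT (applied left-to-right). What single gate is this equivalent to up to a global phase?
T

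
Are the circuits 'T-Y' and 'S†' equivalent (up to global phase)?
No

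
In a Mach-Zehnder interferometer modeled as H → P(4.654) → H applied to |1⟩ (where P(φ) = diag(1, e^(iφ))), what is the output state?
(0.5292 + 0.4991i)|0⟩ + (0.4708 - 0.4991i)|1⟩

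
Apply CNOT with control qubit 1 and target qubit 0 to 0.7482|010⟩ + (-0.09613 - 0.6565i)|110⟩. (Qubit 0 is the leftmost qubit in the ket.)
(-0.09613 - 0.6565i)|010⟩ + 0.7482|110⟩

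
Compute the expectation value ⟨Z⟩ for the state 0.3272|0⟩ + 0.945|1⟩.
-0.786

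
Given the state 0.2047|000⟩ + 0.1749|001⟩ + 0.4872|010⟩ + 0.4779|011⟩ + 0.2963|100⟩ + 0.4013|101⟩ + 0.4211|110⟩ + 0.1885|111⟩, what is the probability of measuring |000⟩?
0.0419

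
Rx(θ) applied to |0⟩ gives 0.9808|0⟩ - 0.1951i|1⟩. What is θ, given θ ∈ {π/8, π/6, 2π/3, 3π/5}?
π/8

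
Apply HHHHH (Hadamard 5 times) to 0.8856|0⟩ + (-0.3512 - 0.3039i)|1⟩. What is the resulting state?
(0.3779 - 0.2149i)|0⟩ + (0.8745 + 0.2149i)|1⟩

H² = I, so H^5 = H: a single Hadamard. With (a, b) = (0.8856, (-0.3512 - 0.3039i)), H gives ((a + b)/√2, (a − b)/√2) = ((0.3779 - 0.2149i), (0.8745 + 0.2149i)).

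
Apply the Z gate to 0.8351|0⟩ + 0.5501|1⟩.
0.8351|0⟩ - 0.5501|1⟩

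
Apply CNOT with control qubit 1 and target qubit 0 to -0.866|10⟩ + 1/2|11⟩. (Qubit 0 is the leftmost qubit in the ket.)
1/2|01⟩ - 0.866|10⟩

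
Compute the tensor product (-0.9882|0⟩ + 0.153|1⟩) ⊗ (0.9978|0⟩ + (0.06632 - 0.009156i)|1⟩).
-0.986|00⟩ + (-0.06554 + 0.009048i)|01⟩ + 0.1527|10⟩ + (0.01015 - 0.001401i)|11⟩

amp(|b₁b₂…⟩) = product of the factor amplitudes for bits b₁, b₂, …; only kets whose every factor amplitude is nonzero survive.
|00⟩: (-0.9882)(0.9978) = -0.986
|01⟩: (-0.9882)(0.06632 - 0.009156i) = (-0.06554 + 0.009048i)
|10⟩: (0.153)(0.9978) = 0.1527
|11⟩: (0.153)(0.06632 - 0.009156i) = (0.01015 - 0.001401i)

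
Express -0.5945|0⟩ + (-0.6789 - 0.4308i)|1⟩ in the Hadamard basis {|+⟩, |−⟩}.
(-0.9004 - 0.3046i)|+⟩ + (0.05968 + 0.3046i)|−⟩

With |ψ⟩ = α|0⟩ + β|1⟩, the Hadamard-basis coefficients are ⟨+|ψ⟩ = (α + β)/√2 and ⟨−|ψ⟩ = (α − β)/√2.
Here α = -0.5945, β = (-0.6789 - 0.4308i): (α + β)/√2 = (-0.9004 - 0.3046i), (α − β)/√2 = (0.05968 + 0.3046i).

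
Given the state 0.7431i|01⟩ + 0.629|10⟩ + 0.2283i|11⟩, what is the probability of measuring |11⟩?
0.05212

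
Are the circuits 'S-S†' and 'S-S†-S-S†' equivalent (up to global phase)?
Yes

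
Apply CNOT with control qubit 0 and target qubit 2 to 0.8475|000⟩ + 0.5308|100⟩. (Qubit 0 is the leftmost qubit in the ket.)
0.8475|000⟩ + 0.5308|101⟩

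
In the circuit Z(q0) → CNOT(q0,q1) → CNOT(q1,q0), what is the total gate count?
3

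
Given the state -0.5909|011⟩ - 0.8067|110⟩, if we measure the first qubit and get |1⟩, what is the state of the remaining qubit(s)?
-|10⟩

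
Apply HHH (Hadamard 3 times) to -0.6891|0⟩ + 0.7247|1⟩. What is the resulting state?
0.02517|0⟩ - 0.9997|1⟩

H² = I, so H^3 = H: a single Hadamard. With (a, b) = (-0.6891, 0.7247), H gives ((a + b)/√2, (a − b)/√2) = (0.02517, -0.9997).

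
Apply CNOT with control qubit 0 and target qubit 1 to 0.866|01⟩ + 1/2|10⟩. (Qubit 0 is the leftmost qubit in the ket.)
0.866|01⟩ + 1/2|11⟩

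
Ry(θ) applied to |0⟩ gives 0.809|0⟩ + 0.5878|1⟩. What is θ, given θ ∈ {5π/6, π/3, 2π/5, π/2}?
2π/5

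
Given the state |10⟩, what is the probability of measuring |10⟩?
1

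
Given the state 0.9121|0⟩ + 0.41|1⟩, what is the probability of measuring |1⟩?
0.1681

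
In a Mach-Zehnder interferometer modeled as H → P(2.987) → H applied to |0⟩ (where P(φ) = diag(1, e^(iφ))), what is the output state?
(0.005963 + 0.07699i)|0⟩ + (0.994 - 0.07699i)|1⟩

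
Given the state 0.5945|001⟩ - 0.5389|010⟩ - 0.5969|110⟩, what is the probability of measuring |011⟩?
0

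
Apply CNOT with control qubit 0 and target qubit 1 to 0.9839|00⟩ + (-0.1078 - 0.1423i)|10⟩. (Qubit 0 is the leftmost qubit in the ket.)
0.9839|00⟩ + (-0.1078 - 0.1423i)|11⟩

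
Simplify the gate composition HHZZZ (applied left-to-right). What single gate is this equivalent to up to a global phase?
Z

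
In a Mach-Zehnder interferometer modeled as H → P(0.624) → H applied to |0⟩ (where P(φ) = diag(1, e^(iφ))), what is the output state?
(0.9058 + 0.2921i)|0⟩ + (0.09423 - 0.2921i)|1⟩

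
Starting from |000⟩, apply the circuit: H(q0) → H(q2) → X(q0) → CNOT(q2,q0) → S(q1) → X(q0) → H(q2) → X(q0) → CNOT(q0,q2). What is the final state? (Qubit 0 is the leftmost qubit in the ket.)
1/√2|000⟩ + 1/√2|101⟩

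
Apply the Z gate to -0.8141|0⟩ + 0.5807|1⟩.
-0.8141|0⟩ - 0.5807|1⟩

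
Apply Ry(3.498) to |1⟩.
-0.9842|0⟩ - 0.1773|1⟩

Ry(3.498) = [[cos(θ/2), −sin(θ/2)], [sin(θ/2), cos(θ/2)]]; θ = 3.498, cos(θ/2) ≈ -0.177262, sin(θ/2) ≈ 0.984164.
With a = amp(|0⟩) = 0 and b = amp(|1⟩) = 1:
new amp(|0⟩) = (-0.177262)·a + (-0.984164)·b = -0.9842
new amp(|1⟩) = (0.984164)·a + (-0.177262)·b = -0.1773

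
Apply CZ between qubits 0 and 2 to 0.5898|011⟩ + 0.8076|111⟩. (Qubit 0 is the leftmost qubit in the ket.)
0.5898|011⟩ - 0.8076|111⟩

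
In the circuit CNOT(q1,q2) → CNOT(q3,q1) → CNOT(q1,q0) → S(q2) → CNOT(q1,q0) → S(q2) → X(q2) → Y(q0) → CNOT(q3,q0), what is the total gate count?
9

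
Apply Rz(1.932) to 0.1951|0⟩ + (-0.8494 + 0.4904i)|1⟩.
(0.1109 - 0.1605i)|0⟩ + (-0.8864 - 0.4199i)|1⟩

Rz(1.932) = [[e^(−iθ/2), 0], [0, e^(iθ/2)]] with e^(±iθ/2) = cos(θ/2) ± i·sin(θ/2); θ = 1.932, cos(θ/2) ≈ 0.568595, sin(θ/2) ≈ 0.822618.
With a = amp(|0⟩) = 0.1951 and b = amp(|1⟩) = (-0.8494 + 0.4904i):
new amp(|0⟩) = (0.568595 - 0.822618i)·a = (0.1109 - 0.1605i)
new amp(|1⟩) = (0.568595 + 0.822618i)·b = (-0.8864 - 0.4199i)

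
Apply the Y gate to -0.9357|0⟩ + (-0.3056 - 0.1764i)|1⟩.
(-0.1764 + 0.3056i)|0⟩ - 0.9357i|1⟩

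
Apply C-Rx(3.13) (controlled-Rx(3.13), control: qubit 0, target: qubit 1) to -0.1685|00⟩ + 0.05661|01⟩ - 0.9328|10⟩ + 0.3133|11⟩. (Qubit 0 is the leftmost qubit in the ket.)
-0.1685|00⟩ + 0.05661|01⟩ + (-0.005407 - 0.3133i)|10⟩ + (0.001816 + 0.9328i)|11⟩

C-Rx(3.13) leaves the control-|0⟩ kets |00⟩, |01⟩ unchanged and applies Rx(3.13) to qubit 1 on the control-|1⟩ pair (|10⟩, |11⟩).
Rx(3.13) = [[cos(θ/2), −i·sin(θ/2)], [−i·sin(θ/2), cos(θ/2)]]; θ = 3.13, cos(θ/2) ≈ 0.00579629, sin(θ/2) ≈ 0.999983.
With a = amp(|10⟩) = -0.9328 and b = amp(|11⟩) = 0.3133:
new amp(|10⟩) = (0.00579629)·a + (-0.999983i)·b = (-0.005407 - 0.3133i)
new amp(|11⟩) = (-0.999983i)·a + (0.00579629)·b = (0.001816 + 0.9328i)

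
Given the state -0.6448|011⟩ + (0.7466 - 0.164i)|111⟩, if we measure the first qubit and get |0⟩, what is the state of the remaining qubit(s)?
-|11⟩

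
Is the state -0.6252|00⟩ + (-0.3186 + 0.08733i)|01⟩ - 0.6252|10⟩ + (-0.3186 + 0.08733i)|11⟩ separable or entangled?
Separable

Writing the state as a|00⟩ + b|01⟩ + c|10⟩ + d|11⟩, it is a product state iff ad − bc = 0.
Here (a, b, c, d) = (-0.6252, (-0.3186 + 0.08733i), -0.6252, (-0.3186 + 0.08733i)): ad − bc = (-0.6252)(-0.3186 + 0.08733i) − (-0.3186 + 0.08733i)(-0.6252) = 0, so the state is separable.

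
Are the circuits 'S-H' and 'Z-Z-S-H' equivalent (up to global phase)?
Yes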